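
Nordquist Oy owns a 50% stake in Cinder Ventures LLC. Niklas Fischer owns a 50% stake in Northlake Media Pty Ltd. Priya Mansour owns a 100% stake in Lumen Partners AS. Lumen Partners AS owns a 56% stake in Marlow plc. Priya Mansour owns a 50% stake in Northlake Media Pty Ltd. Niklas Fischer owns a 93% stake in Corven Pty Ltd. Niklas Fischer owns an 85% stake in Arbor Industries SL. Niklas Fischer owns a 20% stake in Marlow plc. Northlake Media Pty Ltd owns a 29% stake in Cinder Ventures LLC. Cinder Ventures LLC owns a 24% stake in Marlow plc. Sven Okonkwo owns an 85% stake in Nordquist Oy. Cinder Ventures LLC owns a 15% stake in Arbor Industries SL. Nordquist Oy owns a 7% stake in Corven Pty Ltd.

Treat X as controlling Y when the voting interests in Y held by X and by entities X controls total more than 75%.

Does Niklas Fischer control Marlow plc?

Niklas holds 93% of Corven, so Niklas controls Corven.
Niklas holds 85% of Arbor, so Niklas controls Arbor.
In Marlow, Niklas's side holds only 20%, not > 75%.
So Niklas does not control Marlow.

No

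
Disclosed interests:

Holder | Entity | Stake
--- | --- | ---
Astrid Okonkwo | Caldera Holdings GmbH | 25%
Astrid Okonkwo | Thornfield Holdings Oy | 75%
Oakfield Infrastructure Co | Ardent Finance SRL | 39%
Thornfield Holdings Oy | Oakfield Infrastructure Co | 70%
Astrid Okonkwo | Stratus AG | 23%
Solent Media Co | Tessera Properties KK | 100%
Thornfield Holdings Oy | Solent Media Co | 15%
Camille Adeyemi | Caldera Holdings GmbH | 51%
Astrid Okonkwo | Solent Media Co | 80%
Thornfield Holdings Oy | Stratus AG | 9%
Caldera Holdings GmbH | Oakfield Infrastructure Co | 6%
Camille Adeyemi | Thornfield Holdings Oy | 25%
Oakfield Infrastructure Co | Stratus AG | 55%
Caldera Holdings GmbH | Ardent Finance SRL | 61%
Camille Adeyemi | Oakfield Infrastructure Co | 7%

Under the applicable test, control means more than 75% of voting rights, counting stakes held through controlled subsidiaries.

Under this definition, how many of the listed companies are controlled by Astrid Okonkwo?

2

Astrid holds 80% of Solent, so Astrid controls Solent.
Solent holds 100% of Tessera, so Astrid controls Tessera.
No other company's threshold is met.
Astrid controls 2 companies.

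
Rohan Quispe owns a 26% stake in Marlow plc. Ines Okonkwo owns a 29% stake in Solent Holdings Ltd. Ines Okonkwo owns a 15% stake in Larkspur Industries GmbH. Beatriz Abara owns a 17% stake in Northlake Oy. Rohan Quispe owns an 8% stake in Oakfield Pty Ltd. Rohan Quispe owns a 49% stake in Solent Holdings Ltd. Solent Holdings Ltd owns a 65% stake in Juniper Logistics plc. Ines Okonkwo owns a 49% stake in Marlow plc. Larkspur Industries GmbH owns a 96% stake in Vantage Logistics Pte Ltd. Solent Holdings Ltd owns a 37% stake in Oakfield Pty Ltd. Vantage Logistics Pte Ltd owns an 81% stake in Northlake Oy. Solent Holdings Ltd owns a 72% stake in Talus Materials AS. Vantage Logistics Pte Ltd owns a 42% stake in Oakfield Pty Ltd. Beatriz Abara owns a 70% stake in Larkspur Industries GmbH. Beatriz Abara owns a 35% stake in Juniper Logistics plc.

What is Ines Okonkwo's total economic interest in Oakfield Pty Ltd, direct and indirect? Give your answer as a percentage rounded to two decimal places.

16.78%

Ines reaches Oakfield along 2 paths.
Via Larkspur → Vantage: 15% × 96% × 42% = 6.048%.
Via Solent: 29% × 37% = 10.73%.
Total: 6.048% + 10.73% = 16.778%.
Rounded: 16.78%.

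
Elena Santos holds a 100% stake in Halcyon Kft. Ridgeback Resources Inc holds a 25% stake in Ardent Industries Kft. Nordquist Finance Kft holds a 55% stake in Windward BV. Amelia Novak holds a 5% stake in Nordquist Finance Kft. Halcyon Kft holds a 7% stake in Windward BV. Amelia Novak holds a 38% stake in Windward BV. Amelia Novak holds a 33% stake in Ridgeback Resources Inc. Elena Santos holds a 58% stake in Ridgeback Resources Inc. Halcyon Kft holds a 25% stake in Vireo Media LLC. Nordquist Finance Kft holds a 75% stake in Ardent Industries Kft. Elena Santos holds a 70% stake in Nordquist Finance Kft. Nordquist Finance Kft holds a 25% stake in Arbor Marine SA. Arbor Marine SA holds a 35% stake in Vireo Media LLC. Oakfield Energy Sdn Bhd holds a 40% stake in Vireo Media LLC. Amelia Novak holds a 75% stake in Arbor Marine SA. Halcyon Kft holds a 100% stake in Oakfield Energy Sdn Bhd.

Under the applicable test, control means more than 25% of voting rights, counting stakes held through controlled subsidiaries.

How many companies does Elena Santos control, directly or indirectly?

7

Elena holds 58% of Ridgeback, so Elena controls Ridgeback.
Elena holds 70% of Nordquist, so Elena controls Nordquist.
Elena holds 100% of Halcyon, so Elena controls Halcyon.
Nordquist and Ridgeback together hold 75% + 25% = 100% of Ardent, so Elena controls Ardent.
Halcyon holds 100% of Oakfield, so Elena controls Oakfield.
Halcyon and Nordquist together hold 7% + 55% = 62% of Windward, so Elena controls Windward.
Oakfield and Halcyon together hold 40% + 25% = 65% of Vireo, so Elena controls Vireo.
No other company's threshold is met.
Elena controls 7 companies.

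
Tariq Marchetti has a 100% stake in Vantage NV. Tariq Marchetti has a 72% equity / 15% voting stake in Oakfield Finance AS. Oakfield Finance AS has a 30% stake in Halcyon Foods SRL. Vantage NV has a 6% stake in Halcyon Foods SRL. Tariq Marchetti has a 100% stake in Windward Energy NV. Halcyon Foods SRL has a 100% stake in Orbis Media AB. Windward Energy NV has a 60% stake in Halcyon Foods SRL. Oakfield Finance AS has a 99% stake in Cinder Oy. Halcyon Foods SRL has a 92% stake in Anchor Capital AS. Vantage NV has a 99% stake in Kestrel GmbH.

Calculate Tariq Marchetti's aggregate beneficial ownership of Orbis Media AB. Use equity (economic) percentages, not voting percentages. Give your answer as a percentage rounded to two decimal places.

87.60%

Tariq reaches Orbis along 3 paths.
Via Vantage → Halcyon: 100% × 6% × 100% = 6%.
Via Oakfield → Halcyon: 72% × 30% × 100% = 21.6%.
Via Windward → Halcyon: 100% × 60% × 100% = 60%.
Total: 6% + 21.6% + 60% = 87.6%.
Rounded: 87.60%.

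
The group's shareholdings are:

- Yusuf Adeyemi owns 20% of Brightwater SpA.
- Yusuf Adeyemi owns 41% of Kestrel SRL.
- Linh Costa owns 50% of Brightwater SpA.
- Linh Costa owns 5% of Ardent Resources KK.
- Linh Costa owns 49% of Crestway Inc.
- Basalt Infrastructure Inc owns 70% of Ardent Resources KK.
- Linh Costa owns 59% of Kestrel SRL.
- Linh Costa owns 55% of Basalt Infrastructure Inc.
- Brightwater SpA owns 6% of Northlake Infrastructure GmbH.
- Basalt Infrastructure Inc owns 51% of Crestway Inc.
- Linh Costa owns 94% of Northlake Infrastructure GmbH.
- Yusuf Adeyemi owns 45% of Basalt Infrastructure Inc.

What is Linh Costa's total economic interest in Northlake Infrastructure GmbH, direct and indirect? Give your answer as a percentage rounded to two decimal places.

Linh reaches Northlake along 2 paths.
Direct stake: 94% = 94%.
Via Brightwater: 50% × 6% = 3%.
Total: 94% + 3% = 97%.
Rounded: 97.00%.

97.00%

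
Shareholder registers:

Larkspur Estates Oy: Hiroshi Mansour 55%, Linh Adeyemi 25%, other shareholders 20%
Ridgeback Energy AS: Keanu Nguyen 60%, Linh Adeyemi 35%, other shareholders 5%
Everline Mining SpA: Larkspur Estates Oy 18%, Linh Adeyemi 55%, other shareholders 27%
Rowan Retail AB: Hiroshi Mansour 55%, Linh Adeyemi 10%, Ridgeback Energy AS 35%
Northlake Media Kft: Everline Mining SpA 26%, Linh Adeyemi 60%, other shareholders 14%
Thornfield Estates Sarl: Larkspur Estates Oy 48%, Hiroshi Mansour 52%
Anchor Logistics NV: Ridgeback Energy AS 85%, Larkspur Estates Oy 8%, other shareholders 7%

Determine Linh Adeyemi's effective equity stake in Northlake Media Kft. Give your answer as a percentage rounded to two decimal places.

Linh reaches Northlake along 3 paths.
Via Larkspur → Everline: 25% × 18% × 26% = 1.17%.
Via Everline: 55% × 26% = 14.3%.
Direct stake: 60% = 60%.
Total: 1.17% + 14.3% + 60% = 75.47%.

75.47%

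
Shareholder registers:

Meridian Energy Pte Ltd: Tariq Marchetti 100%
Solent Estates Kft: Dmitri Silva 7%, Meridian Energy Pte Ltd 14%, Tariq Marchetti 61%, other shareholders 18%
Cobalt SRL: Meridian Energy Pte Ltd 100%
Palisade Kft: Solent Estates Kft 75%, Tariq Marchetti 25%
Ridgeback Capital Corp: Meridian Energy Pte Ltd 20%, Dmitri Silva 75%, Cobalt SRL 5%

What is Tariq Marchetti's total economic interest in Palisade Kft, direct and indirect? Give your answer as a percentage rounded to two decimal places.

Tariq reaches Palisade along 3 paths.
Via Meridian → Solent: 100% × 14% × 75% = 10.5%.
Via Solent: 61% × 75% = 45.75%.
Direct stake: 25% = 25%.
Total: 10.5% + 45.75% + 25% = 81.25%.

81.25%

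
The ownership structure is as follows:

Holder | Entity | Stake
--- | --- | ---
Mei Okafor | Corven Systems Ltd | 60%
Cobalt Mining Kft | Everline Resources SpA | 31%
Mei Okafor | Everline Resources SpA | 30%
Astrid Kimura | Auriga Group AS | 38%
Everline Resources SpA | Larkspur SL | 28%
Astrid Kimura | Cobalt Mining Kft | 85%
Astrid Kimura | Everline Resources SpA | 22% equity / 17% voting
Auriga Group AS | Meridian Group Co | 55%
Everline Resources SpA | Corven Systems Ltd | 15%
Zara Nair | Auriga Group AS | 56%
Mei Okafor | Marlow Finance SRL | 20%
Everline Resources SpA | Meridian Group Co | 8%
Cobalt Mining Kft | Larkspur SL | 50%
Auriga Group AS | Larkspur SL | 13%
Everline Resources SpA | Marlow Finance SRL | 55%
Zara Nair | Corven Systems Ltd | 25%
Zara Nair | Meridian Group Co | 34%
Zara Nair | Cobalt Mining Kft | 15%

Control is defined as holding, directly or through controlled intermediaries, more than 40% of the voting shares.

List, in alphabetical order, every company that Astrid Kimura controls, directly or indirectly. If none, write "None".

Cobalt Mining Kft, Everline Resources SpA, Larkspur SL, Marlow Finance SRL

Astrid holds 85% of Cobalt, so Astrid controls Cobalt.
Astrid and Cobalt together hold 17% + 31% = 48% of Everline, so Astrid controls Everline.
Everline and Cobalt together hold 28% + 50% = 78% of Larkspur, so Astrid controls Larkspur.
Everline holds 55% of Marlow, so Astrid controls Marlow.
No other company's threshold is met.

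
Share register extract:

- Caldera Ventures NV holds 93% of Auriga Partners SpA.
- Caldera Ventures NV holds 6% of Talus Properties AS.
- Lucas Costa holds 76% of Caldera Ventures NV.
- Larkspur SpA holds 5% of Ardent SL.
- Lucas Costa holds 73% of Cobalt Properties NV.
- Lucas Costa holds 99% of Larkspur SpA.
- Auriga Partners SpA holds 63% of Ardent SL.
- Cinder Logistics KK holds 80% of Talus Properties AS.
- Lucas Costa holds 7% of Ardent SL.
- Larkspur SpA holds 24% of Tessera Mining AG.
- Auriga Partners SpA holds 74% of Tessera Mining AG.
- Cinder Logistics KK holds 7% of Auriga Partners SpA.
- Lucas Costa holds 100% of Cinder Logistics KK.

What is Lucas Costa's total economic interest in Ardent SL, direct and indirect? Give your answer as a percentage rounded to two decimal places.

60.89%

Lucas reaches Ardent along 4 paths.
Direct stake: 7% = 7%.
Via Larkspur: 99% × 5% = 4.95%.
Via Caldera → Auriga: 76% × 93% × 63% = 44.5284%.
Via Cinder → Auriga: 100% × 7% × 63% = 4.41%.
Total: 7% + 4.95% + 44.5284% + 4.41% = 60.8884%.
Rounded: 60.89%.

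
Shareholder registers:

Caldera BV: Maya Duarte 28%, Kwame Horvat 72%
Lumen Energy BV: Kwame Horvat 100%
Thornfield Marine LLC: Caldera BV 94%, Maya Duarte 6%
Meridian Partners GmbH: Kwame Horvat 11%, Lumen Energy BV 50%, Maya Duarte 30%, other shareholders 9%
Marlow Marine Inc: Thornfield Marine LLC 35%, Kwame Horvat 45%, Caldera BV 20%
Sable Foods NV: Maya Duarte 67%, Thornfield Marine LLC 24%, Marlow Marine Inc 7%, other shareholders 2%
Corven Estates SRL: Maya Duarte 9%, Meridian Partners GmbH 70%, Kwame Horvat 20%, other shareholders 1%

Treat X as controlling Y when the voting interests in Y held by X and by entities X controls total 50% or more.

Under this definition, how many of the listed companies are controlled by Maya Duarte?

1

Maya holds 67% of Sable, so Maya controls Sable.
No other company's threshold is met.
Maya controls 1 company.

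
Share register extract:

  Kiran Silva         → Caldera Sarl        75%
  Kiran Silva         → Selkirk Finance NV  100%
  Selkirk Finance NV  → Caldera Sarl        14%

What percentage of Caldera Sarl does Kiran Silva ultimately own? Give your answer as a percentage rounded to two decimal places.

89.00%

Kiran reaches Caldera along 2 paths.
Direct stake: 75% = 75%.
Via Selkirk: 100% × 14% = 14%.
Total: 75% + 14% = 89%.
Rounded: 89.00%.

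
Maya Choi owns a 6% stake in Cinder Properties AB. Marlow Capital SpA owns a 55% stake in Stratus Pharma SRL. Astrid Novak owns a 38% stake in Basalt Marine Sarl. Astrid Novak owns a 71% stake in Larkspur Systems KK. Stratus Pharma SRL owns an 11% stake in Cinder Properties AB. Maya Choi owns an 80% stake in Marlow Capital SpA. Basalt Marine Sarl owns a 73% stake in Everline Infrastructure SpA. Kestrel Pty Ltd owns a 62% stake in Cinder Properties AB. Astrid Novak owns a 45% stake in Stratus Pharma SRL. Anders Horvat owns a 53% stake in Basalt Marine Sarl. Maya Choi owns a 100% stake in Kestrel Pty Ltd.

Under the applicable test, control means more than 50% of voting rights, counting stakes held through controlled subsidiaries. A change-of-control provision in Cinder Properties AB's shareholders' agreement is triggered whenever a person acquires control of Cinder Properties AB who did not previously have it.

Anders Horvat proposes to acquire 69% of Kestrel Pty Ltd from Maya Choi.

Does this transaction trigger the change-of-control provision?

The purchase adds only to Anders's holdings (Maya's stake shrinks), so Anders is the only person who could newly come to control Cinder.
Anders holds 53% of Basalt, so Anders controls Basalt.
Basalt holds 73% of Everline, so Anders controls Everline.
Neither Anders nor any entity Anders controls holds any voting interest in Cinder.
So before the transaction, Anders does not control Cinder.
After the purchase, Anders holds 69% of Kestrel directly, and Maya's stake falls to 31%.
Anders holds 69% of Kestrel, so Anders controls Kestrel.
Kestrel holds 62% of Cinder, so Anders controls Cinder.
Anders did not control Cinder before and does after, so the clause is triggered.

Yes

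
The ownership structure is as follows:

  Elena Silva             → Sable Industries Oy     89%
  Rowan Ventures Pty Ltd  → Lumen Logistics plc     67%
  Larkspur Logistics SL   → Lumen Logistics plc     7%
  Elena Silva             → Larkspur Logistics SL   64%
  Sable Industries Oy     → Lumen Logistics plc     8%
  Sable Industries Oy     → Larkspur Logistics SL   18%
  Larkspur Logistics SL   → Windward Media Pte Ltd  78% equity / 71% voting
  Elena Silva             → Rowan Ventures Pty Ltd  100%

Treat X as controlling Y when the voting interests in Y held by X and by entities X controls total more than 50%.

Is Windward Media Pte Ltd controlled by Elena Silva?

Yes

Elena holds 89% of Sable, so Elena controls Sable.
Elena and Sable together hold 64% + 18% = 82% of Larkspur, so Elena controls Larkspur.
Larkspur holds 71% of Windward, so Elena controls Windward.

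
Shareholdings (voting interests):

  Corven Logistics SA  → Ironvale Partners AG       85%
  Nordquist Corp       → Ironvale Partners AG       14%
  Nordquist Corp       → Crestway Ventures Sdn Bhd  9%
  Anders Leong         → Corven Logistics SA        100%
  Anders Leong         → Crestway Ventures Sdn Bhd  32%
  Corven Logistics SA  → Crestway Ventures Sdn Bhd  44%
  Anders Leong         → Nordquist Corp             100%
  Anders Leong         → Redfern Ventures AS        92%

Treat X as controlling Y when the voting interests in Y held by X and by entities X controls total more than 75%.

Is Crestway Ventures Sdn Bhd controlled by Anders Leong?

Anders holds 100% of Corven, so Anders controls Corven.
Anders holds 100% of Nordquist, so Anders controls Nordquist.
Anders and Nordquist and Corven together hold 32% + 9% + 44% = 85% of Crestway, so Anders controls Crestway.

Yes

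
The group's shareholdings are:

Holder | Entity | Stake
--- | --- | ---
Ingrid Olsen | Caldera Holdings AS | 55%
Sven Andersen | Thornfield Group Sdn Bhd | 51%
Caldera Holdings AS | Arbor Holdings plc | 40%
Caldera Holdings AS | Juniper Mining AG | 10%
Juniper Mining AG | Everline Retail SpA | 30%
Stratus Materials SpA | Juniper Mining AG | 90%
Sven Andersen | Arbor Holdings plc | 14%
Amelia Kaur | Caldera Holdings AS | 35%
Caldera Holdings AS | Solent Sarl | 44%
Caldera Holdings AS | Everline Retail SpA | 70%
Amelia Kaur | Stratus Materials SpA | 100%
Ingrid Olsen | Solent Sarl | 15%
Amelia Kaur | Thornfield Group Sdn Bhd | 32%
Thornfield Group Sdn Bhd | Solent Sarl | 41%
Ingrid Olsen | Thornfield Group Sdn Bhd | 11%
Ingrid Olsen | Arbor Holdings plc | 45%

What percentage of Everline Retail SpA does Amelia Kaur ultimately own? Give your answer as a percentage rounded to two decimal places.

Amelia reaches Everline along 3 paths.
Via Caldera: 35% × 70% = 24.5%.
Via Caldera → Juniper: 35% × 10% × 30% = 1.05%.
Via Stratus → Juniper: 100% × 90% × 30% = 27%.
Total: 24.5% + 1.05% + 27% = 52.55%.

52.55%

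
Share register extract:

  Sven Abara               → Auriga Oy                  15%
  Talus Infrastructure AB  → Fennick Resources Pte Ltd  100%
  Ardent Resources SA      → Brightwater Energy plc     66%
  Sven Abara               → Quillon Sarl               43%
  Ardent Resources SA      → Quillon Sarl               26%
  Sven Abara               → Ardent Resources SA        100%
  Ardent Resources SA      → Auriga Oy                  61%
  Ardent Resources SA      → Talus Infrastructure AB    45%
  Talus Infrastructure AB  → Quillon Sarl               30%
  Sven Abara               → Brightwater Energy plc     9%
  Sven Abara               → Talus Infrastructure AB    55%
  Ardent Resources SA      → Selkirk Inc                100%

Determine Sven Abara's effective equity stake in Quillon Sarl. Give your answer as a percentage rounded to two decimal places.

Sven reaches Quillon along 4 paths.
Direct stake: 43% = 43%.
Via Ardent: 100% × 26% = 26%.
Via Talus: 55% × 30% = 16.5%.
Via Ardent → Talus: 100% × 45% × 30% = 13.5%.
Total: 43% + 26% + 16.5% + 13.5% = 99%.
Rounded: 99.00%.

99.00%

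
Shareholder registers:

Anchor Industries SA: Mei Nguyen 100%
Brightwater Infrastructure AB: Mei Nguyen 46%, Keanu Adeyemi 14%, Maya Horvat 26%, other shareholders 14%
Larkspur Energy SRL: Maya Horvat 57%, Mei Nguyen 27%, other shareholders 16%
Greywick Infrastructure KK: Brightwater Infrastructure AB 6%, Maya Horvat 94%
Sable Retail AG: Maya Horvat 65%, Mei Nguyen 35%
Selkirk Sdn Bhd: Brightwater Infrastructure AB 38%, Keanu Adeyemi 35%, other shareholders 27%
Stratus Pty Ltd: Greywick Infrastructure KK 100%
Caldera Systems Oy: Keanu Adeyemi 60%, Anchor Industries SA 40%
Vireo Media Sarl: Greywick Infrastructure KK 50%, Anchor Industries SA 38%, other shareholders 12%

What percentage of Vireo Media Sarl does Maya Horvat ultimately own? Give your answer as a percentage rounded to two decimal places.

Maya reaches Vireo along 2 paths.
Via Brightwater → Greywick: 26% × 6% × 50% = 0.78%.
Via Greywick: 94% × 50% = 47%.
Total: 0.78% + 47% = 47.78%.

47.78%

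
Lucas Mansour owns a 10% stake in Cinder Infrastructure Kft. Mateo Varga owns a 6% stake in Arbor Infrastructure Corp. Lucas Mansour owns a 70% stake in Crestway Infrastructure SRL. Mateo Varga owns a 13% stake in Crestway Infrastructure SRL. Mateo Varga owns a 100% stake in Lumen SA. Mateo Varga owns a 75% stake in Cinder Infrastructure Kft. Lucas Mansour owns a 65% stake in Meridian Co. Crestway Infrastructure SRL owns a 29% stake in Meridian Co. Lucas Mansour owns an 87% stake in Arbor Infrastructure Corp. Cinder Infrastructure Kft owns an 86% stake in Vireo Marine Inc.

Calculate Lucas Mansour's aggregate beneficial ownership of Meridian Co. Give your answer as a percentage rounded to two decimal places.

Lucas reaches Meridian along 2 paths.
Direct stake: 65% = 65%.
Via Crestway: 70% × 29% = 20.3%.
Total: 65% + 20.3% = 85.3%.
Rounded: 85.30%.

85.30%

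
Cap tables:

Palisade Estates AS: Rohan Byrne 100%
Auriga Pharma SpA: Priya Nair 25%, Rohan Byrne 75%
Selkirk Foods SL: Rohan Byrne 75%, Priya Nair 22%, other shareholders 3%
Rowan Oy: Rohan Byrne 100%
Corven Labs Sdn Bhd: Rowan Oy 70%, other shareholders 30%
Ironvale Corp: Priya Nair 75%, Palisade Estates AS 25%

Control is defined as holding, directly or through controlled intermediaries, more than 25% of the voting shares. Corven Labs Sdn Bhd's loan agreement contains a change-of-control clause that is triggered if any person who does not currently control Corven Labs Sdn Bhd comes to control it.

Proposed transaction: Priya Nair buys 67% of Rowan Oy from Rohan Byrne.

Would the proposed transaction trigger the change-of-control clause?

The purchase adds only to Priya's holdings (Rohan's stake shrinks), so Priya is the only person who could newly come to control Corven.
Priya holds 75% of Ironvale, so Priya controls Ironvale.
Neither Priya nor any entity Priya controls holds any voting interest in Corven.
So before the transaction, Priya does not control Corven.
After the purchase, Priya holds 67% of Rowan directly, and Rohan's stake falls to 33%.
Priya holds 67% of Rowan, so Priya controls Rowan.
Rowan holds 70% of Corven, so Priya controls Corven.
Priya did not control Corven before and does after, so the clause is triggered.

Yes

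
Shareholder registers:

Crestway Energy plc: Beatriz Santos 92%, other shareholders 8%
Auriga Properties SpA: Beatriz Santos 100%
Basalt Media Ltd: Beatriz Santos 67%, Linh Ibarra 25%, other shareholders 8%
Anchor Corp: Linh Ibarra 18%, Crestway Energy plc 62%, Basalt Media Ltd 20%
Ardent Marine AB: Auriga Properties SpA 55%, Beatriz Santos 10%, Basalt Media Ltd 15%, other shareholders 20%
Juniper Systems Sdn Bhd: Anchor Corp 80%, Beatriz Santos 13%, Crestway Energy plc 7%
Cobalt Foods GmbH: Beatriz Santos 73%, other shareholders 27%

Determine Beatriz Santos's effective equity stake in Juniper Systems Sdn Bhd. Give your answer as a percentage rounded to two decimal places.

Beatriz reaches Juniper along 4 paths.
Via Crestway → Anchor: 92% × 62% × 80% = 45.632%.
Via Basalt → Anchor: 67% × 20% × 80% = 10.72%.
Direct stake: 13% = 13%.
Via Crestway: 92% × 7% = 6.44%.
Total: 45.632% + 10.72% + 13% + 6.44% = 75.792%.
Rounded: 75.79%.

75.79%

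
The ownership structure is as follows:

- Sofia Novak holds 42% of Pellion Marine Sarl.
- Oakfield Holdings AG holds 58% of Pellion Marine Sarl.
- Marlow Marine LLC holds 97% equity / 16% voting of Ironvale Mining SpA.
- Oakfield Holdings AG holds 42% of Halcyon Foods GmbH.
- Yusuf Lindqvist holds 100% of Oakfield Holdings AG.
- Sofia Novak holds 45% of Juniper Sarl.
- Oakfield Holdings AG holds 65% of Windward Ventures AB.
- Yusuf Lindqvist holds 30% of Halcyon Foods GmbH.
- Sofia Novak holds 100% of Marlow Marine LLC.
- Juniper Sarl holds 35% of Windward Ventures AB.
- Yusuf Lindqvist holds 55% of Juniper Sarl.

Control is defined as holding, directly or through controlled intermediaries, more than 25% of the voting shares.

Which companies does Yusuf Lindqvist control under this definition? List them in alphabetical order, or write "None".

Halcyon Foods GmbH, Juniper Sarl, Oakfield Holdings AG, Pellion Marine Sarl, Windward Ventures AB

Yusuf holds 55% of Juniper, so Yusuf controls Juniper.
Yusuf holds 100% of Oakfield, so Yusuf controls Oakfield.
Oakfield holds 58% of Pellion, so Yusuf controls Pellion.
Yusuf and Oakfield together hold 30% + 42% = 72% of Halcyon, so Yusuf controls Halcyon.
Oakfield and Juniper together hold 65% + 35% = 100% of Windward, so Yusuf controls Windward.
No other company's threshold is met.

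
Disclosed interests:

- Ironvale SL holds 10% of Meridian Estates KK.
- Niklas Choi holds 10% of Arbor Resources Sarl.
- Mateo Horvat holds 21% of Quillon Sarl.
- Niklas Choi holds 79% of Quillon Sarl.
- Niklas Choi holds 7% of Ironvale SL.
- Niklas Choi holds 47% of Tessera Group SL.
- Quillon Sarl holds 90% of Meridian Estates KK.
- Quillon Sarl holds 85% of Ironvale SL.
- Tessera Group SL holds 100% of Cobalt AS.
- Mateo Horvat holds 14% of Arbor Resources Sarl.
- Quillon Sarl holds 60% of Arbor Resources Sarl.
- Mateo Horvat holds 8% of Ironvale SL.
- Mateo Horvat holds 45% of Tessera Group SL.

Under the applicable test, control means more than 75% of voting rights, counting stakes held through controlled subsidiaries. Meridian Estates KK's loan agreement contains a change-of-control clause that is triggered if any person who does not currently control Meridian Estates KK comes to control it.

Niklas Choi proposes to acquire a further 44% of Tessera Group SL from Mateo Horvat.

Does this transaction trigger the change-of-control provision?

The purchase adds only to Niklas's holdings (Mateo's stake shrinks), so Niklas is the only person who could newly come to control Meridian.
Niklas holds 79% of Quillon, so Niklas controls Quillon.
Niklas and Quillon together hold 7% + 85% = 92% of Ironvale, so Niklas controls Ironvale.
Quillon and Ironvale together hold 90% + 10% = 100% of Meridian, so Niklas controls Meridian.
So Niklas already controls Meridian before the transaction.
After the purchase, Niklas's direct stake in Tessera rises to 47% + 44% = 91%, and Mateo's stake falls to 1%.
Niklas controlled Meridian already, so this is not a new person acquiring control; every other person's position is unchanged or reduced.
No new person acquires control, so the clause is not triggered.

No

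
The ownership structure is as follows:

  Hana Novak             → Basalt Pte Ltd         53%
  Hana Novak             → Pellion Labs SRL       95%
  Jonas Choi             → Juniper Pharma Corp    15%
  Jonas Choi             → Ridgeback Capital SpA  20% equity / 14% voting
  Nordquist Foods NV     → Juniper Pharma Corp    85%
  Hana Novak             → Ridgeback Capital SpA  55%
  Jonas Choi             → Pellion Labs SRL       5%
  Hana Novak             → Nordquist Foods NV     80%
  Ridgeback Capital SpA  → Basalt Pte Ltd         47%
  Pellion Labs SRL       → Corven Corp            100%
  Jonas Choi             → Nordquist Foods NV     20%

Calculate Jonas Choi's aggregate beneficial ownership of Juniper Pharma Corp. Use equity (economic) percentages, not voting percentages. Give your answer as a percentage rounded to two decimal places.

32.00%

Jonas reaches Juniper along 2 paths.
Direct stake: 15% = 15%.
Via Nordquist: 20% × 85% = 17%.
Total: 15% + 17% = 32%.
Rounded: 32.00%.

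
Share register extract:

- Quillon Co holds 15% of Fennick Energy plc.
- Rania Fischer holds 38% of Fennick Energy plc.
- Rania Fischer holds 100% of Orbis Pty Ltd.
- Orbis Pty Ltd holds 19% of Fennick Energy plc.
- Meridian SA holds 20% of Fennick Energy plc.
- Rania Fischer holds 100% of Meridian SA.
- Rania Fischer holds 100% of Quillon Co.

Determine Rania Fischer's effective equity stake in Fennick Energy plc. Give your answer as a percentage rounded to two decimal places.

92.00%

Rania reaches Fennick along 4 paths.
Via Quillon: 100% × 15% = 15%.
Via Meridian: 100% × 20% = 20%.
Direct stake: 38% = 38%.
Via Orbis: 100% × 19% = 19%.
Total: 15% + 20% + 38% + 19% = 92%.
Rounded: 92.00%.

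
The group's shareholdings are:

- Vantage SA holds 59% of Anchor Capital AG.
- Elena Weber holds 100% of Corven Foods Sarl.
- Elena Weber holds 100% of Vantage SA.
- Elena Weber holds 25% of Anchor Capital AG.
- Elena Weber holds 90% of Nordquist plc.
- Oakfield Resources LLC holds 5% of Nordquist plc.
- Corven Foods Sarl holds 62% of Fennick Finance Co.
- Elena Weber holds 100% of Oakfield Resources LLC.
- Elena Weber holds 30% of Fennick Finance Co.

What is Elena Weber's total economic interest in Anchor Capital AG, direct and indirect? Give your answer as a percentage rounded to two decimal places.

Elena reaches Anchor along 2 paths.
Via Vantage: 100% × 59% = 59%.
Direct stake: 25% = 25%.
Total: 59% + 25% = 84%.
Rounded: 84.00%.

84.00%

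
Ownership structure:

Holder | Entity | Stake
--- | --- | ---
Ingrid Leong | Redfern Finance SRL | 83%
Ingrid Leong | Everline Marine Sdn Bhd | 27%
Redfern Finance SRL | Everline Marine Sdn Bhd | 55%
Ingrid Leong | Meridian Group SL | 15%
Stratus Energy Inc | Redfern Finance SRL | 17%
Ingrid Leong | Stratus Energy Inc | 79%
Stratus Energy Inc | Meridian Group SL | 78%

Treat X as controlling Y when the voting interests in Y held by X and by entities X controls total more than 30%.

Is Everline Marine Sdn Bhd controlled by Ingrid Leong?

Yes

Ingrid holds 79% of Stratus, so Ingrid controls Stratus.
Stratus and Ingrid together hold 17% + 83% = 100% of Redfern, so Ingrid controls Redfern.
Redfern and Ingrid together hold 55% + 27% = 82% of Everline, so Ingrid controls Everline.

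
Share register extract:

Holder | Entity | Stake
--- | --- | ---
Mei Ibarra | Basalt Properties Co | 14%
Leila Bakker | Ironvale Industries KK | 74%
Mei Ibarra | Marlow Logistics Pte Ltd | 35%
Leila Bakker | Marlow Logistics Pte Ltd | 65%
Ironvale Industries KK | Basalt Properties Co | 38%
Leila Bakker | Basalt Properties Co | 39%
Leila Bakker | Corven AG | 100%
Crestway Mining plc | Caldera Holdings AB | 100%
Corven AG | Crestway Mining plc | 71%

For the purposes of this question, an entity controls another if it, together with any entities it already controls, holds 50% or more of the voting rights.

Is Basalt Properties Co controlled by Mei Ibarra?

No

Mei's largest direct stake is 35% in Marlow, which does not meet the threshold, so Mei controls no company.
In Basalt, Mei's side holds only 14%, not ≥ 50%.
So Mei does not control Basalt.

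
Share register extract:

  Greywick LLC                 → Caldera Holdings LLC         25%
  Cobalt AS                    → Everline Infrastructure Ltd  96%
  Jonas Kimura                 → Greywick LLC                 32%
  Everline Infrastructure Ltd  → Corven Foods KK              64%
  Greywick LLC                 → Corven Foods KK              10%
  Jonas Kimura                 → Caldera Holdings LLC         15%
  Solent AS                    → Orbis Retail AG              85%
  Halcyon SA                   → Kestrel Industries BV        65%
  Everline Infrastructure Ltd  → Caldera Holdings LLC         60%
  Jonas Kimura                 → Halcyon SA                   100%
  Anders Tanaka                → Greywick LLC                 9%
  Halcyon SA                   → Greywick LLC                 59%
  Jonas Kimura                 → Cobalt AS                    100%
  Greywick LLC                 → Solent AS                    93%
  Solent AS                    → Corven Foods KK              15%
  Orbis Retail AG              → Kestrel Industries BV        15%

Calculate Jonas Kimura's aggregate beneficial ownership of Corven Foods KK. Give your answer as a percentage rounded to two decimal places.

Jonas reaches Corven along 5 paths.
Via Halcyon → Greywick → Solent: 100% × 59% × 93% × 15% = 8.2305%.
Via Greywick → Solent: 32% × 93% × 15% = 4.464%.
Via Cobalt → Everline: 100% × 96% × 64% = 61.44%.
Via Halcyon → Greywick: 100% × 59% × 10% = 5.9%.
Via Greywick: 32% × 10% = 3.2%.
Total: 8.2305% + 4.464% + 61.44% + 5.9% + 3.2% = 83.2345%.
Rounded: 83.23%.

83.23%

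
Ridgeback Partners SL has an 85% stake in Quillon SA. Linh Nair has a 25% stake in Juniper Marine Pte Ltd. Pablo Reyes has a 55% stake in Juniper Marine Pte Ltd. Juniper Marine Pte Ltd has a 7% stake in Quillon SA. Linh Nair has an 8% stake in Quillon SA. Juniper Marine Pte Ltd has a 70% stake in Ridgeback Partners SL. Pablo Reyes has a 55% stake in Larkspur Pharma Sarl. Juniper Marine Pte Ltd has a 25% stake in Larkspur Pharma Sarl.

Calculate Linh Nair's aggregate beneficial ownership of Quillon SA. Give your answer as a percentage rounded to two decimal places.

24.63%

Linh reaches Quillon along 3 paths.
Direct stake: 8% = 8%.
Via Juniper: 25% × 7% = 1.75%.
Via Juniper → Ridgeback: 25% × 70% × 85% = 14.875%.
Total: 8% + 1.75% + 14.875% = 24.625%.
Rounded: 24.63%.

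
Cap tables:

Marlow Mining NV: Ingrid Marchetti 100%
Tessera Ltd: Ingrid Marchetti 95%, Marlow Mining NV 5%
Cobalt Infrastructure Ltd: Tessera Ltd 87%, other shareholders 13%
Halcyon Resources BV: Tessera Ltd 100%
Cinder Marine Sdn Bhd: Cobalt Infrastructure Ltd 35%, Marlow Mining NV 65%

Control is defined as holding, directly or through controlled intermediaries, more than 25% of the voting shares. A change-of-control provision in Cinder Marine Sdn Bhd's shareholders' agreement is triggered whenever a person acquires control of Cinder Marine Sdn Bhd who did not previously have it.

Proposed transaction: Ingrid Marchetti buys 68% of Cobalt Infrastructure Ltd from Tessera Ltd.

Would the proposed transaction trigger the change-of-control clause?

No

The purchase adds only to Ingrid's holdings (Tessera's stake shrinks), so Ingrid is the only person who could newly come to control Cinder.
Ingrid holds 100% of Marlow, so Ingrid controls Marlow.
Ingrid and Marlow together hold 95% + 5% = 100% of Tessera, so Ingrid controls Tessera.
Tessera holds 87% of Cobalt, so Ingrid controls Cobalt.
Cobalt and Marlow together hold 35% + 65% = 100% of Cinder, so Ingrid controls Cinder.
So Ingrid already controls Cinder before the transaction.
After the purchase, Ingrid holds 68% of Cobalt directly, and Tessera's stake falls to 19%.
Ingrid controlled Cinder already, so this is not a new person acquiring control; every other person's position is unchanged or reduced.
No new person acquires control, so the clause is not triggered.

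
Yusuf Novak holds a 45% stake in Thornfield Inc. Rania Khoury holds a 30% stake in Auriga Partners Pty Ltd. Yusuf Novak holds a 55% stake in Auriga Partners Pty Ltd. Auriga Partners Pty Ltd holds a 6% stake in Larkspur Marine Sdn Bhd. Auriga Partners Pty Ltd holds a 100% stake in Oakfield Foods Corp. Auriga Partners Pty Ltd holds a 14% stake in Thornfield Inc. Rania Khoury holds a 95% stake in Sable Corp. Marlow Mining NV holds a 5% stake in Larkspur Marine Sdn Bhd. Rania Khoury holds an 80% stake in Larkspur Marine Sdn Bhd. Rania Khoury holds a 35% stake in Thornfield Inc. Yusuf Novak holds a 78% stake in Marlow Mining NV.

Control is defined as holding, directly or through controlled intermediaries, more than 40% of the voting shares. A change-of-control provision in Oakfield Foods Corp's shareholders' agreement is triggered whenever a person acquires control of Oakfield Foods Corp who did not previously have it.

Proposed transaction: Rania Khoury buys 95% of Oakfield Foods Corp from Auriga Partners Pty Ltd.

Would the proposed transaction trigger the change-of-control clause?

The purchase adds only to Rania's holdings (Auriga's stake shrinks), so Rania is the only person who could newly come to control Oakfield.
Rania holds 95% of Sable, so Rania controls Sable.
Rania holds 80% of Larkspur, so Rania controls Larkspur.
Neither Rania nor any entity Rania controls holds any voting interest in Oakfield.
So before the transaction, Rania does not control Oakfield.
After the purchase, Rania holds 95% of Oakfield directly, and Auriga's stake falls to 5%.
Rania holds 95% of Oakfield, so Rania controls Oakfield.
Rania did not control Oakfield before and does after, so the clause is triggered.

Yes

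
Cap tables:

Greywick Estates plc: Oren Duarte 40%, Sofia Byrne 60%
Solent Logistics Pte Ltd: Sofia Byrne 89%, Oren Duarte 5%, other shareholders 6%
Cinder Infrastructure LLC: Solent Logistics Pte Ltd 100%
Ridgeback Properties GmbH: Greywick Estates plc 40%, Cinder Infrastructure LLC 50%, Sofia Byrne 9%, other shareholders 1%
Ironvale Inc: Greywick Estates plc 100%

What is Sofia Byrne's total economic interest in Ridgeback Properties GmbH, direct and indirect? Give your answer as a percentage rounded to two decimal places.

77.50%

Sofia reaches Ridgeback along 3 paths.
Via Greywick: 60% × 40% = 24%.
Via Solent → Cinder: 89% × 100% × 50% = 44.5%.
Direct stake: 9% = 9%.
Total: 24% + 44.5% + 9% = 77.5%.
Rounded: 77.50%.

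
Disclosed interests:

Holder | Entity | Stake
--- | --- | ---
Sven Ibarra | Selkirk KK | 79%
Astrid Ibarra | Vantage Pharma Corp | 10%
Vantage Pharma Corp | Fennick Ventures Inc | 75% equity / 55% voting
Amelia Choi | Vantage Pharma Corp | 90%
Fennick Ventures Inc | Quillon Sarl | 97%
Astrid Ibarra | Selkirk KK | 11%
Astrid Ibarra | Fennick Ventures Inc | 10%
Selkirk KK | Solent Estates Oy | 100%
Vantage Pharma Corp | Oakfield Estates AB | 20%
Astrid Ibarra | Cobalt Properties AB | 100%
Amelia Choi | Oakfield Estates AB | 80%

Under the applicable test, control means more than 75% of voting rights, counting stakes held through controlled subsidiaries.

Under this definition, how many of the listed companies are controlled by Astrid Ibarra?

1

Astrid holds 100% of Cobalt, so Astrid controls Cobalt.
No other company's threshold is met.
Astrid controls 1 company.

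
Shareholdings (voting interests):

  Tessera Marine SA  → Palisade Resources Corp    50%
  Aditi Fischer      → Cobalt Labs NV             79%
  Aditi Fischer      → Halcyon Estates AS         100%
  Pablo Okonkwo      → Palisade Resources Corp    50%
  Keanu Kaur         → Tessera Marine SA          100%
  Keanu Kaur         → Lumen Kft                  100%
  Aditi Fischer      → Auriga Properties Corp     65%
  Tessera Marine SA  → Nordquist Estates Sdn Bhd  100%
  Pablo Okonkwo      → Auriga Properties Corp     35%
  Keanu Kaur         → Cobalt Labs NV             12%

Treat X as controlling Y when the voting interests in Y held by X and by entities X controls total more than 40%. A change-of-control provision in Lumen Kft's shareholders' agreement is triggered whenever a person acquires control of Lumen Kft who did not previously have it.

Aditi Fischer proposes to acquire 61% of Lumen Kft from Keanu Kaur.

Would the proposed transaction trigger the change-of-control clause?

The purchase adds only to Aditi's holdings (Keanu's stake shrinks), so Aditi is the only person who could newly come to control Lumen.
Aditi holds 65% of Auriga, so Aditi controls Auriga.
Aditi holds 79% of Cobalt, so Aditi controls Cobalt.
Aditi holds 100% of Halcyon, so Aditi controls Halcyon.
Neither Aditi nor any entity Aditi controls holds any voting interest in Lumen.
So before the transaction, Aditi does not control Lumen.
After the purchase, Aditi holds 61% of Lumen directly, and Keanu's stake falls to 39%.
Aditi holds 61% of Lumen, so Aditi controls Lumen.
Aditi did not control Lumen before and does after, so the clause is triggered.

Yes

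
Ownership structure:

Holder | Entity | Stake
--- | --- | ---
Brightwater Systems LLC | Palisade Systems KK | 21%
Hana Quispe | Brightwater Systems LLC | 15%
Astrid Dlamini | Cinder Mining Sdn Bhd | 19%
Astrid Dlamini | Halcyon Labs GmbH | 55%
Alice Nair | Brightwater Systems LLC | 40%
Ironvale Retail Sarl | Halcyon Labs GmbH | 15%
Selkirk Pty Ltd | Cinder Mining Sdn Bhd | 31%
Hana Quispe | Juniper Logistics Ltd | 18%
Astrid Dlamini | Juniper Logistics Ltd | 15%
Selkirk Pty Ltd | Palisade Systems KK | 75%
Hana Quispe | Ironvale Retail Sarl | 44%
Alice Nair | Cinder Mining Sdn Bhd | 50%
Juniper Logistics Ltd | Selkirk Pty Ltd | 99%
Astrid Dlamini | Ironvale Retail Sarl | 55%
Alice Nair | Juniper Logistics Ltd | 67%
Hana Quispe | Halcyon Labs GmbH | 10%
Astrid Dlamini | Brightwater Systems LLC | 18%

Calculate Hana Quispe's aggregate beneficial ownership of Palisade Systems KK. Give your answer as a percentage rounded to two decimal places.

16.52%

Hana reaches Palisade along 2 paths.
Via Juniper → Selkirk: 18% × 99% × 75% = 13.365%.
Via Brightwater: 15% × 21% = 3.15%.
Total: 13.365% + 3.15% = 16.515%.
Rounded: 16.52%.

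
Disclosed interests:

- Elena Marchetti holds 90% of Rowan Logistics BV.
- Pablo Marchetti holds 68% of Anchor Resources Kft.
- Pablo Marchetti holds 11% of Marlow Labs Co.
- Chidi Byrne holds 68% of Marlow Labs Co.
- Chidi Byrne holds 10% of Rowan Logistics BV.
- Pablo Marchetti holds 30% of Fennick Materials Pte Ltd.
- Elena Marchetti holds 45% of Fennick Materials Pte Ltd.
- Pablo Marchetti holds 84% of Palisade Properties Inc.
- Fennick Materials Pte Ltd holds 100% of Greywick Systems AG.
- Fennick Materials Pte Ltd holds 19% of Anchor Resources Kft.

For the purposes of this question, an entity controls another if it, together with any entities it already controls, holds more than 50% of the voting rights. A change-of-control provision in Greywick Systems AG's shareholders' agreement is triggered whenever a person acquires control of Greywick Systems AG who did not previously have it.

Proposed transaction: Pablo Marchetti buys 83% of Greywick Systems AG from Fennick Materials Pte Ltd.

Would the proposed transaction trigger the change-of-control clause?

The purchase adds only to Pablo's holdings (Fennick's stake shrinks), so Pablo is the only person who could newly come to control Greywick.
Pablo holds 68% of Anchor, so Pablo controls Anchor.
Pablo holds 84% of Palisade, so Pablo controls Palisade.
Neither Pablo nor any entity Pablo controls holds any voting interest in Greywick.
So before the transaction, Pablo does not control Greywick.
After the purchase, Pablo holds 83% of Greywick directly, and Fennick's stake falls to 17%.
Pablo holds 83% of Greywick, so Pablo controls Greywick.
Pablo did not control Greywick before and does after, so the clause is triggered.

Yes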